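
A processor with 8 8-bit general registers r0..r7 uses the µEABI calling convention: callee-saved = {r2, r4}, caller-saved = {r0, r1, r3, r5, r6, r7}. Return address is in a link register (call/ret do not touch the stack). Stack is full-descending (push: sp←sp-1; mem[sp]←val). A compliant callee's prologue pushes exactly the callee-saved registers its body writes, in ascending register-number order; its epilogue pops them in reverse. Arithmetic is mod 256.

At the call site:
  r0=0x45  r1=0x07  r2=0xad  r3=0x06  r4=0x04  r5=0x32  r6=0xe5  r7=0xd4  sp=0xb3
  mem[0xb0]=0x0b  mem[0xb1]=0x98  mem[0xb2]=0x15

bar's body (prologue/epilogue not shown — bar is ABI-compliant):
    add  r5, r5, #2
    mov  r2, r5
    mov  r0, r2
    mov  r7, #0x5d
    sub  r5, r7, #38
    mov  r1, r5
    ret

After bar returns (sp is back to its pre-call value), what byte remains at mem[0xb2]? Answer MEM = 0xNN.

MEM = 0xad

prologue: push r2 → mem[0xb2]=0xad, sp=0xb2
body[0] add  r5, r5, #2 → r5=0x34
body[1] mov  r2, r5 → r2=0x34
body[2] mov  r0, r2 → r0=0x34
body[3] mov  r7, #0x5d → r7=0x5d
body[4] sub  r5, r7, #38 → r5=0x37
body[5] mov  r1, r5 → r1=0x37
epilogue: pop r2=0xad, sp=0xb3
prologue pushed ['r2'] at ['0xb2']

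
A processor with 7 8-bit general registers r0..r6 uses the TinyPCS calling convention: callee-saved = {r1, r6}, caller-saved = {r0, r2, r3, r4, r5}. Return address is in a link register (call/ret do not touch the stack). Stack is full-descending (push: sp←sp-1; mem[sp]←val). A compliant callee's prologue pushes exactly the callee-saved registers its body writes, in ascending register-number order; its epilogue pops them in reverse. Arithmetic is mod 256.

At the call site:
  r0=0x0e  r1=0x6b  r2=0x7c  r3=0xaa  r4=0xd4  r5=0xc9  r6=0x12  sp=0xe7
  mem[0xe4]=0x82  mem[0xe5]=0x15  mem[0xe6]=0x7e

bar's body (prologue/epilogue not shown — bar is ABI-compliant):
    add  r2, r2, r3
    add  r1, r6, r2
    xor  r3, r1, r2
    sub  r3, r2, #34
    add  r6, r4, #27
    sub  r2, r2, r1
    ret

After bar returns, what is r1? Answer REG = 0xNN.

prologue: push r1 -> mem[0xe6]=0x6b, sp=0xe6
prologue: push r6 -> mem[0xe5]=0x12, sp=0xe5
body[0] add  r2, r2, r3 -> r2=0x26
body[1] add  r1, r6, r2 -> r1=0x38
body[2] xor  r3, r1, r2 -> r3=0x1e
body[3] sub  r3, r2, #34 -> r3=0x04
body[4] add  r6, r4, #27 -> r6=0xef
body[5] sub  r2, r2, r1 -> r2=0xee
epilogue: pop r6=0x12, sp=0xe6
epilogue: pop r1=0x6b, sp=0xe7
r1 is callee-saved -> restored

REG = 0x6b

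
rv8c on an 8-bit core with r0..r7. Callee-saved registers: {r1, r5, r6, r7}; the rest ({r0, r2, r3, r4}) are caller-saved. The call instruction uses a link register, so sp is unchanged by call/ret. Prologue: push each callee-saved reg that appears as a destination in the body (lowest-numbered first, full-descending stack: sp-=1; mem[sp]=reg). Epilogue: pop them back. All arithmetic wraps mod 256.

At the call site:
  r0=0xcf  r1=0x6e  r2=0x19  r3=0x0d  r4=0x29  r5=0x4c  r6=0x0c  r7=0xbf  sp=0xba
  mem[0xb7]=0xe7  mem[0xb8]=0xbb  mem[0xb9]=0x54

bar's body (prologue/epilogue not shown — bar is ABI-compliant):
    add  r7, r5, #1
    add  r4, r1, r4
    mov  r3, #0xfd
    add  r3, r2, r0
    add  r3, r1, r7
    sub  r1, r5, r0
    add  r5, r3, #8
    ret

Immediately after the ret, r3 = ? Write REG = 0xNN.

prologue: push r1 -> mem[0xb9]=0x6e, sp=0xb9
prologue: push r5 -> mem[0xb8]=0x4c, sp=0xb8
prologue: push r7 -> mem[0xb7]=0xbf, sp=0xb7
body[0] add  r7, r5, #1 -> r7=0x4d
body[1] add  r4, r1, r4 -> r4=0x97
body[2] mov  r3, #0xfd -> r3=0xfd
body[3] add  r3, r2, r0 -> r3=0xe8
body[4] add  r3, r1, r7 -> r3=0xbb
body[5] sub  r1, r5, r0 -> r1=0x7d
body[6] add  r5, r3, #8 -> r5=0xc3
epilogue: pop r7=0xbf, sp=0xb8
epilogue: pop r5=0x4c, sp=0xb9
epilogue: pop r1=0x6e, sp=0xba
r3 is caller-saved -> body value

REG = 0xbb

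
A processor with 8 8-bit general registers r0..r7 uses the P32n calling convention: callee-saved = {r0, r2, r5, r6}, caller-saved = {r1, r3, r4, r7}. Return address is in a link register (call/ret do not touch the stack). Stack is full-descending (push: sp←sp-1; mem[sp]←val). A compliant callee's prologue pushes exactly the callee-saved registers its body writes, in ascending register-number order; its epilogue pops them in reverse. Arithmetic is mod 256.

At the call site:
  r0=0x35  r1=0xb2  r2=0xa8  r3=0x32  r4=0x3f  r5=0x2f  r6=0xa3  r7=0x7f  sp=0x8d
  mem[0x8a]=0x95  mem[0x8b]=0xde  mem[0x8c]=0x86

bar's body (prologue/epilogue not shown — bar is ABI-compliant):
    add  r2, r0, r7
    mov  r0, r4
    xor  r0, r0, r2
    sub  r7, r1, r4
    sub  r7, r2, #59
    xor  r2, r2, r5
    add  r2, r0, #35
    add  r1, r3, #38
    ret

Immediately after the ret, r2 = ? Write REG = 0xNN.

prologue: push r0 → mem[0x8c]=0x35, sp=0x8c
prologue: push r2 → mem[0x8b]=0xa8, sp=0x8b
body[0] add  r2, r0, r7 → r2=0xb4
body[1] mov  r0, r4 → r0=0x3f
body[2] xor  r0, r0, r2 → r0=0x8b
body[3] sub  r7, r1, r4 → r7=0x73
body[4] sub  r7, r2, #59 → r7=0x79
body[5] xor  r2, r2, r5 → r2=0x9b
body[6] add  r2, r0, #35 → r2=0xae
body[7] add  r1, r3, #38 → r1=0x58
epilogue: pop r2=0xa8, sp=0x8c
epilogue: pop r0=0x35, sp=0x8d
r2 is callee-saved → restored

REG = 0xa8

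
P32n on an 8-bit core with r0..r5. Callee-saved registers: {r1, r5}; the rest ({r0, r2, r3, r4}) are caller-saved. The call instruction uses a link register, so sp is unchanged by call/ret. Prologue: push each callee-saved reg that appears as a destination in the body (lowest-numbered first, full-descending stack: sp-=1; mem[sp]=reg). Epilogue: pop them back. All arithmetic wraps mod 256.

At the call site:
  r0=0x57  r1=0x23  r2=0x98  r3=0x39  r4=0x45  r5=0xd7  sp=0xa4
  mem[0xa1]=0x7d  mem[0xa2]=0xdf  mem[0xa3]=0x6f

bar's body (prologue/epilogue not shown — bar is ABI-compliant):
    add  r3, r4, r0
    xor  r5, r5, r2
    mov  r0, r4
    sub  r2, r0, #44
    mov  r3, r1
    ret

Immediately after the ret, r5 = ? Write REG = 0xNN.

prologue: push r5 → mem[0xa3]=0xd7, sp=0xa3
body[0] add  r3, r4, r0 → r3=0x9c
body[1] xor  r5, r5, r2 → r5=0x4f
body[2] mov  r0, r4 → r0=0x45
body[3] sub  r2, r0, #44 → r2=0x19
body[4] mov  r3, r1 → r3=0x23
epilogue: pop r5=0xd7, sp=0xa4
r5 is callee-saved → restored

REG = 0xd7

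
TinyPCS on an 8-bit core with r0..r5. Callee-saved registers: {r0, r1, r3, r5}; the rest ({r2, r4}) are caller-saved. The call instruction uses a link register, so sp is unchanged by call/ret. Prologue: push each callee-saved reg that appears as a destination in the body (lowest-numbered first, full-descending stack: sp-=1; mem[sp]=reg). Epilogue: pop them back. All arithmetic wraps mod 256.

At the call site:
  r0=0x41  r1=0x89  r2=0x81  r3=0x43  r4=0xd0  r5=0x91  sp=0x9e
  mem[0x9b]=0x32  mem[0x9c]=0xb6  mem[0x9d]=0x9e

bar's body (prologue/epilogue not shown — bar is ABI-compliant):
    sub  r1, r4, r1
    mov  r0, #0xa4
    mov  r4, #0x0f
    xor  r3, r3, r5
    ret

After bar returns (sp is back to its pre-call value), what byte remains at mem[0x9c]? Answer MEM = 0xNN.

MEM = 0x89

prologue: push r0 → mem[0x9d]=0x41, sp=0x9d
prologue: push r1 → mem[0x9c]=0x89, sp=0x9c
prologue: push r3 → mem[0x9b]=0x43, sp=0x9b
body[0] sub  r1, r4, r1 → r1=0x47
body[1] mov  r0, #0xa4 → r0=0xa4
body[2] mov  r4, #0x0f → r4=0x0f
body[3] xor  r3, r3, r5 → r3=0xd2
epilogue: pop r3=0x43, sp=0x9c
epilogue: pop r1=0x89, sp=0x9d
epilogue: pop r0=0x41, sp=0x9e
prologue pushed ['r0', 'r1', 'r3'] at ['0x9d', '0x9c', '0x9b']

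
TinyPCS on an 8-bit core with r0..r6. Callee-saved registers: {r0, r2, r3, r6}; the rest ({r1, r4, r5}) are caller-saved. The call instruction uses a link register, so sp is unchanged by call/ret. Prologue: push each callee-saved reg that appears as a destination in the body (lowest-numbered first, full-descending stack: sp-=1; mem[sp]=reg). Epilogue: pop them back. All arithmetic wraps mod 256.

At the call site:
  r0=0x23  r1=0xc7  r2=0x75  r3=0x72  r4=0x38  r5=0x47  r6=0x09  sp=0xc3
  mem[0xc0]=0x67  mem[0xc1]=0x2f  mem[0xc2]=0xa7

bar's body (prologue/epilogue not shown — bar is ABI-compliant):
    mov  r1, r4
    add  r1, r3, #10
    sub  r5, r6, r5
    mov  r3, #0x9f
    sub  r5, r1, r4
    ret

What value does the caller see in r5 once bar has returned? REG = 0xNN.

prologue: push r3 -> mem[0xc2]=0x72, sp=0xc2
body[0] mov  r1, r4 -> r1=0x38
body[1] add  r1, r3, #10 -> r1=0x7c
body[2] sub  r5, r6, r5 -> r5=0xc2
body[3] mov  r3, #0x9f -> r3=0x9f
body[4] sub  r5, r1, r4 -> r5=0x44
epilogue: pop r3=0x72, sp=0xc3
r5 is caller-saved -> body value

REG = 0x44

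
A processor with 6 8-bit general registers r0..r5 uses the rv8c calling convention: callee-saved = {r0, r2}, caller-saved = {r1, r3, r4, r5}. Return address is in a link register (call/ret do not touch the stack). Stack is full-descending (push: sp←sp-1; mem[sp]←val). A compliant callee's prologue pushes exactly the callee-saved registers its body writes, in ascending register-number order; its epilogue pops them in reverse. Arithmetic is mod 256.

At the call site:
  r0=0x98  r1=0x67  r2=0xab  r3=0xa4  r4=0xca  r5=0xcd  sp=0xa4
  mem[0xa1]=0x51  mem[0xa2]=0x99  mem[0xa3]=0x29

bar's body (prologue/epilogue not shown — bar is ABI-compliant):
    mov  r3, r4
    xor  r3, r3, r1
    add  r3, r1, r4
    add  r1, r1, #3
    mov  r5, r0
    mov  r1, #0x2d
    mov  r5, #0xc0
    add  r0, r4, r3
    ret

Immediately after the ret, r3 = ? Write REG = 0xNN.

REG = 0x31

prologue: push r0 -> mem[0xa3]=0x98, sp=0xa3
body[0] mov  r3, r4 -> r3=0xca
body[1] xor  r3, r3, r1 -> r3=0xad
body[2] add  r3, r1, r4 -> r3=0x31
body[3] add  r1, r1, #3 -> r1=0x6a
body[4] mov  r5, r0 -> r5=0x98
body[5] mov  r1, #0x2d -> r1=0x2d
body[6] mov  r5, #0xc0 -> r5=0xc0
body[7] add  r0, r4, r3 -> r0=0xfb
epilogue: pop r0=0x98, sp=0xa4
r3 is caller-saved -> body value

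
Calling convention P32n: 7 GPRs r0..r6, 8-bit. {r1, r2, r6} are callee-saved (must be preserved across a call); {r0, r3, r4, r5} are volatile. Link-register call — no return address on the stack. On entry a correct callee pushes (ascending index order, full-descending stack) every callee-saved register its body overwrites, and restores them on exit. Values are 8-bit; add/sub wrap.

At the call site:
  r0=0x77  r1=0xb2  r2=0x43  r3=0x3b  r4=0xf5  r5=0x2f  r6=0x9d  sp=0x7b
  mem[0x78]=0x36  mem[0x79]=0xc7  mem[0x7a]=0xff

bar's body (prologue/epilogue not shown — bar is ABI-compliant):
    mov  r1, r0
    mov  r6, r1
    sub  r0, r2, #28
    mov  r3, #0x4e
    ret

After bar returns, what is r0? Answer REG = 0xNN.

REG = 0x27

prologue: push r1 → mem[0x7a]=0xb2, sp=0x7a
prologue: push r6 → mem[0x79]=0x9d, sp=0x79
body[0] mov  r1, r0 → r1=0x77
body[1] mov  r6, r1 → r6=0x77
body[2] sub  r0, r2, #28 → r0=0x27
body[3] mov  r3, #0x4e → r3=0x4e
epilogue: pop r6=0x9d, sp=0x7a
epilogue: pop r1=0xb2, sp=0x7b
r0 is caller-saved → body value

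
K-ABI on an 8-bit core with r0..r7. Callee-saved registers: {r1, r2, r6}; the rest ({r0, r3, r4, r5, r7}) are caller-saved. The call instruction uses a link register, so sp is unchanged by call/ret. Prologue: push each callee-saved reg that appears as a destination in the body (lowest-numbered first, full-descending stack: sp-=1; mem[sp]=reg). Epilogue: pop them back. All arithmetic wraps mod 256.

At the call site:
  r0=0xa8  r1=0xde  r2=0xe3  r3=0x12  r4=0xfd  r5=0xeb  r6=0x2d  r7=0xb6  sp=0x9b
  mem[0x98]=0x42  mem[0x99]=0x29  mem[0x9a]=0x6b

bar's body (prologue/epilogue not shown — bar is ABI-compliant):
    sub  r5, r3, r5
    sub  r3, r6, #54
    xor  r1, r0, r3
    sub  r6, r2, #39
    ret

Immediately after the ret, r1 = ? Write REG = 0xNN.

prologue: push r1 → mem[0x9a]=0xde, sp=0x9a
prologue: push r6 → mem[0x99]=0x2d, sp=0x99
body[0] sub  r5, r3, r5 → r5=0x27
body[1] sub  r3, r6, #54 → r3=0xf7
body[2] xor  r1, r0, r3 → r1=0x5f
body[3] sub  r6, r2, #39 → r6=0xbc
epilogue: pop r6=0x2d, sp=0x9a
epilogue: pop r1=0xde, sp=0x9b
r1 is callee-saved → restored

REG = 0xde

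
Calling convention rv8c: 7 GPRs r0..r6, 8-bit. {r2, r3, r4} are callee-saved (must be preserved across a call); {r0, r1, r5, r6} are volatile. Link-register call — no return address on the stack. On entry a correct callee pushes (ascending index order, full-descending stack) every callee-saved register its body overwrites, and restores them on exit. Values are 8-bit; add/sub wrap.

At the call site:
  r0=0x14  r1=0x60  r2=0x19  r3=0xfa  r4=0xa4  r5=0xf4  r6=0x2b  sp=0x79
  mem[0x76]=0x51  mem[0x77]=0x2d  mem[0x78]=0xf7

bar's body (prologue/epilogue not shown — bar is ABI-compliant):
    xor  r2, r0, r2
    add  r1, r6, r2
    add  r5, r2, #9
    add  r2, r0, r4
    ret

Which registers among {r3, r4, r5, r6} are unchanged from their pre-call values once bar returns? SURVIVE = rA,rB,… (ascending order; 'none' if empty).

prologue: push r2 → mem[0x78]=0x19, sp=0x78
body[0] xor  r2, r0, r2 → r2=0x0d
body[1] add  r1, r6, r2 → r1=0x38
body[2] add  r5, r2, #9 → r5=0x16
body[3] add  r2, r0, r4 → r2=0xb8
epilogue: pop r2=0x19, sp=0x79
r3: callee-saved, written=False
r4: callee-saved, written=False
r5: caller-saved, written=True
r6: caller-saved, written=False

SURVIVE = r3,r4,r6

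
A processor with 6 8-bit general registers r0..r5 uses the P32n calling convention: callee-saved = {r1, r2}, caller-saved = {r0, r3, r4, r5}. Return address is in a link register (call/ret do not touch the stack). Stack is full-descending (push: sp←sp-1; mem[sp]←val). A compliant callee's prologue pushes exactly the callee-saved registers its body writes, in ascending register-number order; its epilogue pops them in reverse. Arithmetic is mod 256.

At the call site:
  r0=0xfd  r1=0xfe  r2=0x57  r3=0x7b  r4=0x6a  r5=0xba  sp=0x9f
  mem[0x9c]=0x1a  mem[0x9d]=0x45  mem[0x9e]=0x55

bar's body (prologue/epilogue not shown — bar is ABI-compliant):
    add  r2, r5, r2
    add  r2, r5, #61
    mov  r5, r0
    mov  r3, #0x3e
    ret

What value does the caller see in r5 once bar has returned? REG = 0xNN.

prologue: push r2 → mem[0x9e]=0x57, sp=0x9e
body[0] add  r2, r5, r2 → r2=0x11
body[1] add  r2, r5, #61 → r2=0xf7
body[2] mov  r5, r0 → r5=0xfd
body[3] mov  r3, #0x3e → r3=0x3e
epilogue: pop r2=0x57, sp=0x9f
r5 is caller-saved → body value

REG = 0xfd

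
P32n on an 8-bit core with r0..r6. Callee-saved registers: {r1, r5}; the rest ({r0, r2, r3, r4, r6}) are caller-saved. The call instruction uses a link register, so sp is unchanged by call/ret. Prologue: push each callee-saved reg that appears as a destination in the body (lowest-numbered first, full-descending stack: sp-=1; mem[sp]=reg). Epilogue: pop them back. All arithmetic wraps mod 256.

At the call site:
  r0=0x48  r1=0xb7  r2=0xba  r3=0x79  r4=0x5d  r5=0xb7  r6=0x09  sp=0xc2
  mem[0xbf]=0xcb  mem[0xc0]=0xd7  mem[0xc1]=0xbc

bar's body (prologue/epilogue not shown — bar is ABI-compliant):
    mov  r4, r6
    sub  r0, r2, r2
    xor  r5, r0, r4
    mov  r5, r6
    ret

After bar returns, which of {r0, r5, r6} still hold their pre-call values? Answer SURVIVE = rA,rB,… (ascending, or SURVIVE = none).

prologue: push r5 → mem[0xc1]=0xb7, sp=0xc1
body[0] mov  r4, r6 → r4=0x09
body[1] sub  r0, r2, r2 → r0=0x00
body[2] xor  r5, r0, r4 → r5=0x09
body[3] mov  r5, r6 → r5=0x09
epilogue: pop r5=0xb7, sp=0xc2
r0: caller-saved, written=True
r5: callee-saved, written=True
r6: caller-saved, written=False

SURVIVE = r5,r6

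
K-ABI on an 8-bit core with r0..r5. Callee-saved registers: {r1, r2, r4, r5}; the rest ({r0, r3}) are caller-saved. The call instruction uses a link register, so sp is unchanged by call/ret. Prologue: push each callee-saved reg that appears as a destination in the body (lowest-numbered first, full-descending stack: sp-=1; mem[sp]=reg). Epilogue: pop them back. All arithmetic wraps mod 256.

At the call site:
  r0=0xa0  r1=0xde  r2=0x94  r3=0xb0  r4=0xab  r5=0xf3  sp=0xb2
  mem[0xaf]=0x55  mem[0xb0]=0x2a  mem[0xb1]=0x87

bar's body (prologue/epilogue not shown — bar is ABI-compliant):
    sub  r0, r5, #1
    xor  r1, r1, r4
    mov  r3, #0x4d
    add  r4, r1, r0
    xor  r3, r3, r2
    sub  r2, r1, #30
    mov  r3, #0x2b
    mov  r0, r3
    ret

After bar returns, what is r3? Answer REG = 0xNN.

prologue: push r1 → mem[0xb1]=0xde, sp=0xb1
prologue: push r2 → mem[0xb0]=0x94, sp=0xb0
prologue: push r4 → mem[0xaf]=0xab, sp=0xaf
body[0] sub  r0, r5, #1 → r0=0xf2
body[1] xor  r1, r1, r4 → r1=0x75
body[2] mov  r3, #0x4d → r3=0x4d
body[3] add  r4, r1, r0 → r4=0x67
body[4] xor  r3, r3, r2 → r3=0xd9
body[5] sub  r2, r1, #30 → r2=0x57
body[6] mov  r3, #0x2b → r3=0x2b
body[7] mov  r0, r3 → r0=0x2b
epilogue: pop r4=0xab, sp=0xb0
epilogue: pop r2=0x94, sp=0xb1
epilogue: pop r1=0xde, sp=0xb2
r3 is caller-saved → body value

REG = 0x2b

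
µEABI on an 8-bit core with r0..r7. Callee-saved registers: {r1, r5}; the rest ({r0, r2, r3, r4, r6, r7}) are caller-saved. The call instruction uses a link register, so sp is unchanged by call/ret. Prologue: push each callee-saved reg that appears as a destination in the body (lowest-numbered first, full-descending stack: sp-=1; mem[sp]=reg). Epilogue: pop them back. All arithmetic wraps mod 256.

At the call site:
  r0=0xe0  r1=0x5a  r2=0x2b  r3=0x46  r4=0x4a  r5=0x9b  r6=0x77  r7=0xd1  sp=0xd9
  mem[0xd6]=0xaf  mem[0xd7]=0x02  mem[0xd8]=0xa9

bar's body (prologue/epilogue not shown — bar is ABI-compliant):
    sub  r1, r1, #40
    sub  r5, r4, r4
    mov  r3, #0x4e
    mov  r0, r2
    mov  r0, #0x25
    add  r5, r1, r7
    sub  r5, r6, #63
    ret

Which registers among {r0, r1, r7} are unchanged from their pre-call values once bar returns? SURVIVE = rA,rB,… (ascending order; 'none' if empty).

prologue: push r1 → mem[0xd8]=0x5a, sp=0xd8
prologue: push r5 → mem[0xd7]=0x9b, sp=0xd7
body[0] sub  r1, r1, #40 → r1=0x32
body[1] sub  r5, r4, r4 → r5=0x00
body[2] mov  r3, #0x4e → r3=0x4e
body[3] mov  r0, r2 → r0=0x2b
body[4] mov  r0, #0x25 → r0=0x25
body[5] add  r5, r1, r7 → r5=0x03
body[6] sub  r5, r6, #63 → r5=0x38
epilogue: pop r5=0x9b, sp=0xd8
epilogue: pop r1=0x5a, sp=0xd9
r0: caller-saved, written=True
r1: callee-saved, written=True
r7: caller-saved, written=False

SURVIVE = r1,r7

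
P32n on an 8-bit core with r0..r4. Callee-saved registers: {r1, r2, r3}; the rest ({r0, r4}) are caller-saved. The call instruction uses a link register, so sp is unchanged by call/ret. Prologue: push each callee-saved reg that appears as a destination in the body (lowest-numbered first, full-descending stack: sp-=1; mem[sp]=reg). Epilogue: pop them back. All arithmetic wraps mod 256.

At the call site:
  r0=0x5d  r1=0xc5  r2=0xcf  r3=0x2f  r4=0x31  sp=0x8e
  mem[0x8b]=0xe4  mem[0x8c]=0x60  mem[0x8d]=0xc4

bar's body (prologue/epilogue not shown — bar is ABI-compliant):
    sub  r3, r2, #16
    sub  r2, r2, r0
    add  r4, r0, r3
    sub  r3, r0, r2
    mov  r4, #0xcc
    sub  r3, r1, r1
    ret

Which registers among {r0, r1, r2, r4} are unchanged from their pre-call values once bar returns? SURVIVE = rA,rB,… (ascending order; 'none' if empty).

SURVIVE = r0,r1,r2

prologue: push r2 -> mem[0x8d]=0xcf, sp=0x8d
prologue: push r3 -> mem[0x8c]=0x2f, sp=0x8c
body[0] sub  r3, r2, #16 -> r3=0xbf
body[1] sub  r2, r2, r0 -> r2=0x72
body[2] add  r4, r0, r3 -> r4=0x1c
body[3] sub  r3, r0, r2 -> r3=0xeb
body[4] mov  r4, #0xcc -> r4=0xcc
body[5] sub  r3, r1, r1 -> r3=0x00
epilogue: pop r3=0x2f, sp=0x8d
epilogue: pop r2=0xcf, sp=0x8e
r0: caller-saved, written=False
r1: callee-saved, written=False
r2: callee-saved, written=True
r4: caller-saved, written=True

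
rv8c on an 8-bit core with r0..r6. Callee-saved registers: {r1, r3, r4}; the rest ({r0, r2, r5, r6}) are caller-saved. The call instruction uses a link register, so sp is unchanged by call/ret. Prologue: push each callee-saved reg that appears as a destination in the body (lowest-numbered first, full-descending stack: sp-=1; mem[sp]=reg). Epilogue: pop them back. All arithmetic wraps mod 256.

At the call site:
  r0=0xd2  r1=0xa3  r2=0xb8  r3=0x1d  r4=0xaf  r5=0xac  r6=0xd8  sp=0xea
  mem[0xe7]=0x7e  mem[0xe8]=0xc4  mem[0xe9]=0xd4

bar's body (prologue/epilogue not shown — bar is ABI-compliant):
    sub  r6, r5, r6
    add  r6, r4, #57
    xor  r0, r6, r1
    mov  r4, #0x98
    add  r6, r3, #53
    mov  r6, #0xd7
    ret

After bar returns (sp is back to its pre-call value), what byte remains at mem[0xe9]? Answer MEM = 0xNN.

prologue: push r4 → mem[0xe9]=0xaf, sp=0xe9
body[0] sub  r6, r5, r6 → r6=0xd4
body[1] add  r6, r4, #57 → r6=0xe8
body[2] xor  r0, r6, r1 → r0=0x4b
body[3] mov  r4, #0x98 → r4=0x98
body[4] add  r6, r3, #53 → r6=0x52
body[5] mov  r6, #0xd7 → r6=0xd7
epilogue: pop r4=0xaf, sp=0xea
prologue pushed ['r4'] at ['0xe9']

MEM = 0xaf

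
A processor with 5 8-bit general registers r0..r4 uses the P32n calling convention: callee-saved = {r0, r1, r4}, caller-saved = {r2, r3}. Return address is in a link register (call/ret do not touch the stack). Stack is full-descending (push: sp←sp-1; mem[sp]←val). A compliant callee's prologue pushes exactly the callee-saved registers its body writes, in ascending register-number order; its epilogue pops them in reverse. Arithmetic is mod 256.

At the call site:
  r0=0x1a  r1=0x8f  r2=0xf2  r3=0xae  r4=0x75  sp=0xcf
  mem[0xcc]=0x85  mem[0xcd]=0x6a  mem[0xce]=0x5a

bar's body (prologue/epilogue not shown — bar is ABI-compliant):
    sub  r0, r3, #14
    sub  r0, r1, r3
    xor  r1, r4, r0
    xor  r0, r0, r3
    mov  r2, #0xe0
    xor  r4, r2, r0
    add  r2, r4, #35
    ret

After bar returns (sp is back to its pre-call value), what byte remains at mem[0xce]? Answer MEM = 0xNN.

MEM = 0x1a

prologue: push r0 -> mem[0xce]=0x1a, sp=0xce
prologue: push r1 -> mem[0xcd]=0x8f, sp=0xcd
prologue: push r4 -> mem[0xcc]=0x75, sp=0xcc
body[0] sub  r0, r3, #14 -> r0=0xa0
body[1] sub  r0, r1, r3 -> r0=0xe1
body[2] xor  r1, r4, r0 -> r1=0x94
body[3] xor  r0, r0, r3 -> r0=0x4f
body[4] mov  r2, #0xe0 -> r2=0xe0
body[5] xor  r4, r2, r0 -> r4=0xaf
body[6] add  r2, r4, #35 -> r2=0xd2
epilogue: pop r4=0x75, sp=0xcd
epilogue: pop r1=0x8f, sp=0xce
epilogue: pop r0=0x1a, sp=0xcf
prologue pushed ['r0', 'r1', 'r4'] at ['0xce', '0xcd', '0xcc']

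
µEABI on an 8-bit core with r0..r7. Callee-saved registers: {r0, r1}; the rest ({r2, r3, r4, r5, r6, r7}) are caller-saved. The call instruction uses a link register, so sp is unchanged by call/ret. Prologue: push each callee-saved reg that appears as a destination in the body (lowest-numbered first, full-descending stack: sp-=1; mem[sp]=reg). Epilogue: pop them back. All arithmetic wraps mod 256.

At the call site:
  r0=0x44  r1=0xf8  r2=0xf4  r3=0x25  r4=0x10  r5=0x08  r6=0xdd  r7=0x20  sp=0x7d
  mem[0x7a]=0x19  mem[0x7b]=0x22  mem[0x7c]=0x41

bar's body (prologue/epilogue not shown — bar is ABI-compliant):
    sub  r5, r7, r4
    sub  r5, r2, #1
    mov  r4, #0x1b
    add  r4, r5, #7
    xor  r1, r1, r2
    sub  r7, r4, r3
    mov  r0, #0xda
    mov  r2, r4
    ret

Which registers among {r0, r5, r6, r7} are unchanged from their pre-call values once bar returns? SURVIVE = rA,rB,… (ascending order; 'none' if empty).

prologue: push r0 -> mem[0x7c]=0x44, sp=0x7c
prologue: push r1 -> mem[0x7b]=0xf8, sp=0x7b
body[0] sub  r5, r7, r4 -> r5=0x10
body[1] sub  r5, r2, #1 -> r5=0xf3
body[2] mov  r4, #0x1b -> r4=0x1b
body[3] add  r4, r5, #7 -> r4=0xfa
body[4] xor  r1, r1, r2 -> r1=0x0c
body[5] sub  r7, r4, r3 -> r7=0xd5
body[6] mov  r0, #0xda -> r0=0xda
body[7] mov  r2, r4 -> r2=0xfa
epilogue: pop r1=0xf8, sp=0x7c
epilogue: pop r0=0x44, sp=0x7d
r0: callee-saved, written=True
r5: caller-saved, written=True
r6: caller-saved, written=False
r7: caller-saved, written=True

SURVIVE = r0,r6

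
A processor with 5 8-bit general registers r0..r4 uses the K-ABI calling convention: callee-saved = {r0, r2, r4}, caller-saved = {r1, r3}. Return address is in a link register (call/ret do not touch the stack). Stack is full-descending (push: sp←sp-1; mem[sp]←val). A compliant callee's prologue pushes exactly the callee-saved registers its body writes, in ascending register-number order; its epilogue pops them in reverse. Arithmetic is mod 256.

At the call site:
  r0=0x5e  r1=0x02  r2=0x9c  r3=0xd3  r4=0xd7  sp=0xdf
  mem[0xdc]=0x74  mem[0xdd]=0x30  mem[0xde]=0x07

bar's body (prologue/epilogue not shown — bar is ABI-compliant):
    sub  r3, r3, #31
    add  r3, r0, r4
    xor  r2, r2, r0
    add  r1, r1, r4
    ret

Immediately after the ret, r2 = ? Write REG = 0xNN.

prologue: push r2 -> mem[0xde]=0x9c, sp=0xde
body[0] sub  r3, r3, #31 -> r3=0xb4
body[1] add  r3, r0, r4 -> r3=0x35
body[2] xor  r2, r2, r0 -> r2=0xc2
body[3] add  r1, r1, r4 -> r1=0xd9
epilogue: pop r2=0x9c, sp=0xdf
r2 is callee-saved -> restored

REG = 0x9c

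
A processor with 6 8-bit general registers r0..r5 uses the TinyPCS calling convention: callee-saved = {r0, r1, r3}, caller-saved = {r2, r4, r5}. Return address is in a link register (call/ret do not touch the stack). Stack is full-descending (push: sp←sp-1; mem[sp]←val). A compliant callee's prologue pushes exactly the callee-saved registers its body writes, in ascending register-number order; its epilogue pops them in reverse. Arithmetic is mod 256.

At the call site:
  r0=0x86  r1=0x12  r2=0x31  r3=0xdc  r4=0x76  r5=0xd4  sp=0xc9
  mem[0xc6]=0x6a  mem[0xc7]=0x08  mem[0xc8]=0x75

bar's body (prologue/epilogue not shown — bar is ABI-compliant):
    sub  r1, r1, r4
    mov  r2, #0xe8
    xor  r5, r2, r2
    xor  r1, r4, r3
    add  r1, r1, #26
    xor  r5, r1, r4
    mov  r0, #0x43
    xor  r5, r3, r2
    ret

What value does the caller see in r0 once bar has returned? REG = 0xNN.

REG = 0x86

prologue: push r0 → mem[0xc8]=0x86, sp=0xc8
prologue: push r1 → mem[0xc7]=0x12, sp=0xc7
body[0] sub  r1, r1, r4 → r1=0x9c
body[1] mov  r2, #0xe8 → r2=0xe8
body[2] xor  r5, r2, r2 → r5=0x00
body[3] xor  r1, r4, r3 → r1=0xaa
body[4] add  r1, r1, #26 → r1=0xc4
body[5] xor  r5, r1, r4 → r5=0xb2
body[6] mov  r0, #0x43 → r0=0x43
body[7] xor  r5, r3, r2 → r5=0x34
epilogue: pop r1=0x12, sp=0xc8
epilogue: pop r0=0x86, sp=0xc9
r0 is callee-saved → restored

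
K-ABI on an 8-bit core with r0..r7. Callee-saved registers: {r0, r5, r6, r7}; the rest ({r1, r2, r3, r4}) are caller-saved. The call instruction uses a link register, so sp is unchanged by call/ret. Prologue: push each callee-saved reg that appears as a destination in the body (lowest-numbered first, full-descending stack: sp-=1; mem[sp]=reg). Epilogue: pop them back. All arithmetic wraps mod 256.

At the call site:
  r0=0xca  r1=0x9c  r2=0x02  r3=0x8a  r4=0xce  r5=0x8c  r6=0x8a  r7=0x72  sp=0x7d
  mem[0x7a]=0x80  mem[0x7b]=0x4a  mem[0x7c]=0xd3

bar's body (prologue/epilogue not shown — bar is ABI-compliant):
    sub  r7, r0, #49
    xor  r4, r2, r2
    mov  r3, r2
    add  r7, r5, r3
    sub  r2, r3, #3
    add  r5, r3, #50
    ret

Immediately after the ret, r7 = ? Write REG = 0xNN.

REG = 0x72

prologue: push r5 -> mem[0x7c]=0x8c, sp=0x7c
prologue: push r7 -> mem[0x7b]=0x72, sp=0x7b
body[0] sub  r7, r0, #49 -> r7=0x99
body[1] xor  r4, r2, r2 -> r4=0x00
body[2] mov  r3, r2 -> r3=0x02
body[3] add  r7, r5, r3 -> r7=0x8e
body[4] sub  r2, r3, #3 -> r2=0xff
body[5] add  r5, r3, #50 -> r5=0x34
epilogue: pop r7=0x72, sp=0x7c
epilogue: pop r5=0x8c, sp=0x7d
r7 is callee-saved -> restored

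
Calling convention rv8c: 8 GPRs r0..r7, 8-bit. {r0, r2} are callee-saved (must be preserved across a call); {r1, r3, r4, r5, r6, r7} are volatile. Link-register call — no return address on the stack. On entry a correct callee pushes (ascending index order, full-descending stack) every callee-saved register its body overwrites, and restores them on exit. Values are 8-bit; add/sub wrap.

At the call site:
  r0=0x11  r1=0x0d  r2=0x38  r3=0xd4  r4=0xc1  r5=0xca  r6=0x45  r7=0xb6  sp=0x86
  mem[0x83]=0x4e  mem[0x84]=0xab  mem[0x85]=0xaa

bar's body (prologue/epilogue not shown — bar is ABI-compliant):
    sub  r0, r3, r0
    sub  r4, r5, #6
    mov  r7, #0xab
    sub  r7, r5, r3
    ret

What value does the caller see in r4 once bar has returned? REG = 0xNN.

REG = 0xc4

prologue: push r0 → mem[0x85]=0x11, sp=0x85
body[0] sub  r0, r3, r0 → r0=0xc3
body[1] sub  r4, r5, #6 → r4=0xc4
body[2] mov  r7, #0xab → r7=0xab
body[3] sub  r7, r5, r3 → r7=0xf6
epilogue: pop r0=0x11, sp=0x86
r4 is caller-saved → body value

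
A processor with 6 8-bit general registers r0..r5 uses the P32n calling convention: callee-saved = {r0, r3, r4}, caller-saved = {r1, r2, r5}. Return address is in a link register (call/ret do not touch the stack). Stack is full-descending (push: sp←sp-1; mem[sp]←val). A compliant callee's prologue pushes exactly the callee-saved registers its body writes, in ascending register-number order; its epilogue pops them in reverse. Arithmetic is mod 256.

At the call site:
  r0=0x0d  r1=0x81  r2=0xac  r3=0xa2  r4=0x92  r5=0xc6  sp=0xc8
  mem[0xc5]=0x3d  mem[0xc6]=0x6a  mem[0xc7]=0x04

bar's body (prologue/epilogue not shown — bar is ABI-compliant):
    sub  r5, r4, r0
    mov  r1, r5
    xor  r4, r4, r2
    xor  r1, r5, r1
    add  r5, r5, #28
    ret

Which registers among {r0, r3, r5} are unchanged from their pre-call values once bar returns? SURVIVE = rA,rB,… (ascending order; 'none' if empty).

SURVIVE = r0,r3

prologue: push r4 → mem[0xc7]=0x92, sp=0xc7
body[0] sub  r5, r4, r0 → r5=0x85
body[1] mov  r1, r5 → r1=0x85
body[2] xor  r4, r4, r2 → r4=0x3e
body[3] xor  r1, r5, r1 → r1=0x00
body[4] add  r5, r5, #28 → r5=0xa1
epilogue: pop r4=0x92, sp=0xc8
r0: callee-saved, written=False
r3: callee-saved, written=False
r5: caller-saved, written=True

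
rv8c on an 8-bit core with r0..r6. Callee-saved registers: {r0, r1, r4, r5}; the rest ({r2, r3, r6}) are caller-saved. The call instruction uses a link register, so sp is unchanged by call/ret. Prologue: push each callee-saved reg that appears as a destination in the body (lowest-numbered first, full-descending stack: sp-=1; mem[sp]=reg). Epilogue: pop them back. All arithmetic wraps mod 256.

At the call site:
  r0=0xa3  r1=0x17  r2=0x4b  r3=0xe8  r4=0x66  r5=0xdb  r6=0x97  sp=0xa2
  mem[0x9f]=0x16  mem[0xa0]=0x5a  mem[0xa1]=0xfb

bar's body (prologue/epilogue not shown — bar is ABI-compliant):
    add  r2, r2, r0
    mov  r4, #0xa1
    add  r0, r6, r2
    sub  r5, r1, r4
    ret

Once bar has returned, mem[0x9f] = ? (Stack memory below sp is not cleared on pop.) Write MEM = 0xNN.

MEM = 0xdb

prologue: push r0 → mem[0xa1]=0xa3, sp=0xa1
prologue: push r4 → mem[0xa0]=0x66, sp=0xa0
prologue: push r5 → mem[0x9f]=0xdb, sp=0x9f
body[0] add  r2, r2, r0 → r2=0xee
body[1] mov  r4, #0xa1 → r4=0xa1
body[2] add  r0, r6, r2 → r0=0x85
body[3] sub  r5, r1, r4 → r5=0x76
epilogue: pop r5=0xdb, sp=0xa0
epilogue: pop r4=0x66, sp=0xa1
epilogue: pop r0=0xa3, sp=0xa2
prologue pushed ['r0', 'r4', 'r5'] at ['0xa1', '0xa0', '0x9f']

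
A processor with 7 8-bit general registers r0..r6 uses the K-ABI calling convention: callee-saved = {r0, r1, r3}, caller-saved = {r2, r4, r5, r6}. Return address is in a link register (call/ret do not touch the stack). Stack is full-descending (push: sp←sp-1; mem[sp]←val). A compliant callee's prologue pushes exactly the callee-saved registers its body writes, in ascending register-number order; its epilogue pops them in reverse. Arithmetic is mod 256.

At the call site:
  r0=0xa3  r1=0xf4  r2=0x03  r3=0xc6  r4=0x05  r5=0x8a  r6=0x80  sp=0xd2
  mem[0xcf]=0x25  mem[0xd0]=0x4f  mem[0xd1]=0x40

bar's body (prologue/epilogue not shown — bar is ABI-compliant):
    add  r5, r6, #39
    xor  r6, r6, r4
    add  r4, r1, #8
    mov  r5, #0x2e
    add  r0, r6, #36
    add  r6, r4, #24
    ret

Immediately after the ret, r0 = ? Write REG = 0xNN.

REG = 0xa3

prologue: push r0 -> mem[0xd1]=0xa3, sp=0xd1
body[0] add  r5, r6, #39 -> r5=0xa7
body[1] xor  r6, r6, r4 -> r6=0x85
body[2] add  r4, r1, #8 -> r4=0xfc
body[3] mov  r5, #0x2e -> r5=0x2e
body[4] add  r0, r6, #36 -> r0=0xa9
body[5] add  r6, r4, #24 -> r6=0x14
epilogue: pop r0=0xa3, sp=0xd2
r0 is callee-saved -> restored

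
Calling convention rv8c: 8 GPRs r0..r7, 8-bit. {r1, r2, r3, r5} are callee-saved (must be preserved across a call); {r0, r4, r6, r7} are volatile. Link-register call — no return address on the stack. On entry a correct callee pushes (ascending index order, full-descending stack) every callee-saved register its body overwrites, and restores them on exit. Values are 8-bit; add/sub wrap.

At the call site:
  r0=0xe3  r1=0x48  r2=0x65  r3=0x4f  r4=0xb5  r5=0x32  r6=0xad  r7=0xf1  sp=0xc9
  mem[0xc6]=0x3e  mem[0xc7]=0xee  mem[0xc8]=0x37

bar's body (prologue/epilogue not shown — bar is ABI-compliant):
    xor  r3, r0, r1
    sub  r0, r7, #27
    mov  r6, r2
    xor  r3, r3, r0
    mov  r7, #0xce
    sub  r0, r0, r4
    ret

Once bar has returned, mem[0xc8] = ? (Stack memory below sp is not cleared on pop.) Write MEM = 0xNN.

MEM = 0x4f

prologue: push r3 → mem[0xc8]=0x4f, sp=0xc8
body[0] xor  r3, r0, r1 → r3=0xab
body[1] sub  r0, r7, #27 → r0=0xd6
body[2] mov  r6, r2 → r6=0x65
body[3] xor  r3, r3, r0 → r3=0x7d
body[4] mov  r7, #0xce → r7=0xce
body[5] sub  r0, r0, r4 → r0=0x21
epilogue: pop r3=0x4f, sp=0xc9
prologue pushed ['r3'] at ['0xc8']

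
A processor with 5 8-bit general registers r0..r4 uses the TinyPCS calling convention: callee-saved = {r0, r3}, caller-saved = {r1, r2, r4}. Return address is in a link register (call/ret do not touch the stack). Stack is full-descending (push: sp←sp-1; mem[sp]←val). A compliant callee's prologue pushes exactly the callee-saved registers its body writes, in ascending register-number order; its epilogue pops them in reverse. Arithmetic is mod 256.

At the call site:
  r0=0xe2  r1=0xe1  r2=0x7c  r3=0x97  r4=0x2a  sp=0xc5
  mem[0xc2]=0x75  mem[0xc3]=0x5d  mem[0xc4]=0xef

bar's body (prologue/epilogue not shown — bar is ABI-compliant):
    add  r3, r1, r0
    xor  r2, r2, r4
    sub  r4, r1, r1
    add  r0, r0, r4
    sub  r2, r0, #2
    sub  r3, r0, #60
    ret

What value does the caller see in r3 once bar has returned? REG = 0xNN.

REG = 0x97

prologue: push r0 → mem[0xc4]=0xe2, sp=0xc4
prologue: push r3 → mem[0xc3]=0x97, sp=0xc3
body[0] add  r3, r1, r0 → r3=0xc3
body[1] xor  r2, r2, r4 → r2=0x56
body[2] sub  r4, r1, r1 → r4=0x00
body[3] add  r0, r0, r4 → r0=0xe2
body[4] sub  r2, r0, #2 → r2=0xe0
body[5] sub  r3, r0, #60 → r3=0xa6
epilogue: pop r3=0x97, sp=0xc4
epilogue: pop r0=0xe2, sp=0xc5
r3 is callee-saved → restored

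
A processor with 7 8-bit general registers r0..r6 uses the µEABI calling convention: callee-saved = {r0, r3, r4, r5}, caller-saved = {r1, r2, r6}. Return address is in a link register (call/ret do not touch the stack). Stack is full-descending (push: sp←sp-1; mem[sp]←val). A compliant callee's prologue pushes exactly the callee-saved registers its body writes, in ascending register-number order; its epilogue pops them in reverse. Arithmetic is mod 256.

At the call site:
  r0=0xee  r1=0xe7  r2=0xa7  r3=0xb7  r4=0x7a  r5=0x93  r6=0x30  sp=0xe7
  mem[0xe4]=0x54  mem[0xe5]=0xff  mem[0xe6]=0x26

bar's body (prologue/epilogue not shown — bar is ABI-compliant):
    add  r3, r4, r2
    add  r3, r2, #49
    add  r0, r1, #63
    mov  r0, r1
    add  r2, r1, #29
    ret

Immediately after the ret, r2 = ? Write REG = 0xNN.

prologue: push r0 -> mem[0xe6]=0xee, sp=0xe6
prologue: push r3 -> mem[0xe5]=0xb7, sp=0xe5
body[0] add  r3, r4, r2 -> r3=0x21
body[1] add  r3, r2, #49 -> r3=0xd8
body[2] add  r0, r1, #63 -> r0=0x26
body[3] mov  r0, r1 -> r0=0xe7
body[4] add  r2, r1, #29 -> r2=0x04
epilogue: pop r3=0xb7, sp=0xe6
epilogue: pop r0=0xee, sp=0xe7
r2 is caller-saved -> body value

REG = 0x04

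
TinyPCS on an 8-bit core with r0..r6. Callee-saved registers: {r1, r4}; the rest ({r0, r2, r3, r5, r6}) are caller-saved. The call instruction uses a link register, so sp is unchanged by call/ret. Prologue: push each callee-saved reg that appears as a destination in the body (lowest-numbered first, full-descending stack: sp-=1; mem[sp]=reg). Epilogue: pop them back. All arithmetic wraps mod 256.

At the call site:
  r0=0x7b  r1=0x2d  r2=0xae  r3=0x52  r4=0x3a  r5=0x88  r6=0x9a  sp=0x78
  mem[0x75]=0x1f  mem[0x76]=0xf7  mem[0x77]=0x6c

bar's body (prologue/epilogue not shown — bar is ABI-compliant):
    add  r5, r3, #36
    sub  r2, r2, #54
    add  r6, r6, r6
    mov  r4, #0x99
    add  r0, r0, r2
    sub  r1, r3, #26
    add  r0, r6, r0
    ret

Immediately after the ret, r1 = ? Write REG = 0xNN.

REG = 0x2d

prologue: push r1 → mem[0x77]=0x2d, sp=0x77
prologue: push r4 → mem[0x76]=0x3a, sp=0x76
body[0] add  r5, r3, #36 → r5=0x76
body[1] sub  r2, r2, #54 → r2=0x78
body[2] add  r6, r6, r6 → r6=0x34
body[3] mov  r4, #0x99 → r4=0x99
body[4] add  r0, r0, r2 → r0=0xf3
body[5] sub  r1, r3, #26 → r1=0x38
body[6] add  r0, r6, r0 → r0=0x27
epilogue: pop r4=0x3a, sp=0x77
epilogue: pop r1=0x2d, sp=0x78
r1 is callee-saved → restored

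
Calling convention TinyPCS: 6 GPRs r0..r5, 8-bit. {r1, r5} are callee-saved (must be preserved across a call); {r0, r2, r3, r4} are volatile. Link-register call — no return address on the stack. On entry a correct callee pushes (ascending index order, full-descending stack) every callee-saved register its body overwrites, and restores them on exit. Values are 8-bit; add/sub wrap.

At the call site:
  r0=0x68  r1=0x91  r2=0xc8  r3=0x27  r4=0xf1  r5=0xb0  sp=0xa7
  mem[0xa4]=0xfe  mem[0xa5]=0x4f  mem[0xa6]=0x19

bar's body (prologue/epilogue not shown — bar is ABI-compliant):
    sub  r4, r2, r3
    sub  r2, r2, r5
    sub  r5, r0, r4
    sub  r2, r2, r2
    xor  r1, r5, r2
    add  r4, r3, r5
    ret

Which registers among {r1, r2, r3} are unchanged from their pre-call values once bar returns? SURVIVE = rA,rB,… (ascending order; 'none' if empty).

prologue: push r1 → mem[0xa6]=0x91, sp=0xa6
prologue: push r5 → mem[0xa5]=0xb0, sp=0xa5
body[0] sub  r4, r2, r3 → r4=0xa1
body[1] sub  r2, r2, r5 → r2=0x18
body[2] sub  r5, r0, r4 → r5=0xc7
body[3] sub  r2, r2, r2 → r2=0x00
body[4] xor  r1, r5, r2 → r1=0xc7
body[5] add  r4, r3, r5 → r4=0xee
epilogue: pop r5=0xb0, sp=0xa6
epilogue: pop r1=0x91, sp=0xa7
r1: callee-saved, written=True
r2: caller-saved, written=True
r3: caller-saved, written=False

SURVIVE = r1,r3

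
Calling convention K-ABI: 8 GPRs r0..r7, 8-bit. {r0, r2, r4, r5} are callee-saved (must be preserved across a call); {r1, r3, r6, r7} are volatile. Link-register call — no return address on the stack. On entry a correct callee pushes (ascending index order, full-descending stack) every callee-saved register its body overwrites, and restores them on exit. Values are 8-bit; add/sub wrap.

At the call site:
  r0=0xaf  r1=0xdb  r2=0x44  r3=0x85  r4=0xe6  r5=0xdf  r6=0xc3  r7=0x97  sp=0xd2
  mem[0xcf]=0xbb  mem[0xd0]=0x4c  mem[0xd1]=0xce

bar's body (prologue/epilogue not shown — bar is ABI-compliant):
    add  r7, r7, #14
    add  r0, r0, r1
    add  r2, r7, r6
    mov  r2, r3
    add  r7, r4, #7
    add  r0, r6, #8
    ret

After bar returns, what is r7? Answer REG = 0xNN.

prologue: push r0 -> mem[0xd1]=0xaf, sp=0xd1
prologue: push r2 -> mem[0xd0]=0x44, sp=0xd0
body[0] add  r7, r7, #14 -> r7=0xa5
body[1] add  r0, r0, r1 -> r0=0x8a
body[2] add  r2, r7, r6 -> r2=0x68
body[3] mov  r2, r3 -> r2=0x85
body[4] add  r7, r4, #7 -> r7=0xed
body[5] add  r0, r6, #8 -> r0=0xcb
epilogue: pop r2=0x44, sp=0xd1
epilogue: pop r0=0xaf, sp=0xd2
r7 is caller-saved -> body value

REG = 0xed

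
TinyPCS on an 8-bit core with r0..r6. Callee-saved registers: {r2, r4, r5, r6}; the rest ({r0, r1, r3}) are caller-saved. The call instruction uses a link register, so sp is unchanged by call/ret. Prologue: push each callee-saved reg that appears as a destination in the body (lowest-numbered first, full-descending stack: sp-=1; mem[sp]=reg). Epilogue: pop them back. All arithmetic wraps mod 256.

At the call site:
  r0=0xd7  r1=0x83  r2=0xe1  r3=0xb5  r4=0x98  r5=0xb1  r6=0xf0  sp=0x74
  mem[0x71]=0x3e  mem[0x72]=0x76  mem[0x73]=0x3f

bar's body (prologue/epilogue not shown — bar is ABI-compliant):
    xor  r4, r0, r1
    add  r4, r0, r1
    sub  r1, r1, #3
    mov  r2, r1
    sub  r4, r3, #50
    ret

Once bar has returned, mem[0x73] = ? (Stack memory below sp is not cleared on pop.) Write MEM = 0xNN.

MEM = 0xe1

prologue: push r2 -> mem[0x73]=0xe1, sp=0x73
prologue: push r4 -> mem[0x72]=0x98, sp=0x72
body[0] xor  r4, r0, r1 -> r4=0x54
body[1] add  r4, r0, r1 -> r4=0x5a
body[2] sub  r1, r1, #3 -> r1=0x80
body[3] mov  r2, r1 -> r2=0x80
body[4] sub  r4, r3, #50 -> r4=0x83
epilogue: pop r4=0x98, sp=0x73
epilogue: pop r2=0xe1, sp=0x74
prologue pushed ['r2', 'r4'] at ['0x73', '0x72']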